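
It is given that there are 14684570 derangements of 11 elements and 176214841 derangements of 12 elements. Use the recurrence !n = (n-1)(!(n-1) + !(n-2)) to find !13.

2290792932

!13 = (13-1)·(!12 + !11) = 12·(176214841 + 14684570) = 12·190899411 = 2290792932.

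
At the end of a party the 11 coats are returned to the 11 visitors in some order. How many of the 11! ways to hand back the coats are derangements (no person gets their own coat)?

!11 = 11! · Σ_{k=0}^{11} (-1)^k/k!
= 11! - 11!/1! + 11!/2! - 11!/3! + 11!/4! - 11!/5! + 11!/6! - 11!/7! + 11!/8! - 11!/9! + 11!/10! - 11!/11!
= 39916800 - 39916800 + 19958400 - 6652800 + 1663200 - 332640 + 55440 - 7920 + 990 - 110 + 11 - 1
= 14684570

14684570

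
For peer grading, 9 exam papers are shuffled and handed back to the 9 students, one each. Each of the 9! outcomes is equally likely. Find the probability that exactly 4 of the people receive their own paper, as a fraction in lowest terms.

11/720

Favorable outcomes: C(9,4)·!5 = 126·44 = 5544.
Total outcomes: 9! = 362880.
Probability = 5544/362880 = 11/720.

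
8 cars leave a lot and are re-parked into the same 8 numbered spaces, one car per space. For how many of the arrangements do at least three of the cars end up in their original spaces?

3235

# with exactly i fixed is C(8,i)·!(8-i); sum over i=3..8:
  i=3: C(8,3)·!5 = 56·44 = 2464
  i=4: C(8,4)·!4 = 70·9 = 630
  i=5: C(8,5)·!3 = 56·2 = 112
  i=6: C(8,6)·!2 = 28·1 = 28
  i=7: C(8,7)·!1 = 8·0 = 0
  i=8: C(8,8)·!0 = 1·1 = 1
Total = 3235.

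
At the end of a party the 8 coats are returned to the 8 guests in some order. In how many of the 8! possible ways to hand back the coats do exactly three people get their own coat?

Pick the 3 fixed positions: C(8,3) = 56 ways.
The other 5 form a derangement: !5 = 44.
Total: 56 × 44 = 2464.

2464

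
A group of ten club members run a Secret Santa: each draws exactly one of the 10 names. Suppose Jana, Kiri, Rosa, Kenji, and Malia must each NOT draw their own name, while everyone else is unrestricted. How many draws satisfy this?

2170680

Let A_j be the event that the j-th constrained one is fixed. By inclusion-exclusion over the 5 events:
Σ_{j=0}^{5} (-1)^j C(5,j)(10-j)!
= C(5,0)·10! - C(5,1)·9! + C(5,2)·8! - C(5,3)·7! + C(5,4)·6! - C(5,5)·5!
= 3628800 - 1814400 + 403200 - 50400 + 3600 - 120
= 2170680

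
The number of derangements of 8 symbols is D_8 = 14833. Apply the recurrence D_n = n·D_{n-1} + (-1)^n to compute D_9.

133496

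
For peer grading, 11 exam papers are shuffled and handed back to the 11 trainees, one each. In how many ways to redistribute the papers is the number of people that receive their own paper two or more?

10547659

Sum C(11,i)·!(11-i) for i = 2..11:
  i=2: C(11,2)·!9 = 55·133496 = 7342280
  i=3: C(11,3)·!8 = 165·14833 = 2447445
  i=4: C(11,4)·!7 = 330·1854 = 611820
  i=5: C(11,5)·!6 = 462·265 = 122430
  i=6: C(11,6)·!5 = 462·44 = 20328
  i=7: C(11,7)·!4 = 330·9 = 2970
  i=8: C(11,8)·!3 = 165·2 = 330
  i=9: C(11,9)·!2 = 55·1 = 55
  i=10: C(11,10)·!1 = 11·0 = 0
  i=11: C(11,11)·!0 = 1·1 = 1
Total = 10547659.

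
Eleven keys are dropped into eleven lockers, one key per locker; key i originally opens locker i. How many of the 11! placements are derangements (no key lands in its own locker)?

Recurrence: !11 = 10·(!10 + !9).
!11 = 10·(1334961 + 133496) = 10·1468457 = 14684570

14684570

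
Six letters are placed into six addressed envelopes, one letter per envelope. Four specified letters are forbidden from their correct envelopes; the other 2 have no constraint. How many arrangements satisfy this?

Inclusion-exclusion on the 4 forbidden self-matches:
Σ_{j=0}^{4} (-1)^j C(4,j)(6-j)!
= C(4,0)·6! - C(4,1)·5! + C(4,2)·4! - C(4,3)·3! + C(4,4)·2!
= 720 - 480 + 144 - 24 + 2
= 362

362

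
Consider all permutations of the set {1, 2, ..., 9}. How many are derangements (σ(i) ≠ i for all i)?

133496

Use !n = (n-1)(!(n-1) + !(n-2)).
!9 = 8·(14833 + 1854) = 8·16687 = 133496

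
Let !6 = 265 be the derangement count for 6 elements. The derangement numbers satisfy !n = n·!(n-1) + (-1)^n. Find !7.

1854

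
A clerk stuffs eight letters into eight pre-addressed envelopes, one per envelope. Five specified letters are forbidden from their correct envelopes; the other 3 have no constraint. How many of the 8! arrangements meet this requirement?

21234

Inclusion-exclusion on the 5 forbidden self-matches:
Σ_{j=0}^{5} (-1)^j C(5,j)(8-j)!
= C(5,0)·8! - C(5,1)·7! + C(5,2)·6! - C(5,3)·5! + C(5,4)·4! - C(5,5)·3!
= 40320 - 25200 + 7200 - 1200 + 120 - 6
= 21234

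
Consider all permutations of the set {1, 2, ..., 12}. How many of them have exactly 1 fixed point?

176214840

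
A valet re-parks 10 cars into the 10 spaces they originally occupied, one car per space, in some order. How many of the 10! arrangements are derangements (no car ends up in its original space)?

1334961

!10 = 10! · Σ_{k=0}^{10} (-1)^k/k!
= 10! - 10!/1! + 10!/2! - 10!/3! + 10!/4! - 10!/5! + 10!/6! - 10!/7! + 10!/8! - 10!/9! + 10!/10!
= 3628800 - 3628800 + 1814400 - 604800 + 151200 - 30240 + 5040 - 720 + 90 - 10 + 1
= 1334961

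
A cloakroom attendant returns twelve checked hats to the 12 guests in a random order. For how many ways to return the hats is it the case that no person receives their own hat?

!12 is the nearest integer to 12!/e.
12! = 479001600, and 479001600/e ≈ 176214840.93, so !12 = 176214841.

176214841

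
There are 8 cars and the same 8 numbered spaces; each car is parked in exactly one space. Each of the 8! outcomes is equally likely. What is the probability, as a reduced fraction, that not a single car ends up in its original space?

2119/5760

Favorable outcomes: !8 = 14833.
Total outcomes: 8! = 40320.
Probability = 14833/40320 = 2119/5760.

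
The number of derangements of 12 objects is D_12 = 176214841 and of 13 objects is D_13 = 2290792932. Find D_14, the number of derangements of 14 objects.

32071101049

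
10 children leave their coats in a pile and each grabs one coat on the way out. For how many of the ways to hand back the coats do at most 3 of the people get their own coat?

3559886

Sum C(10,i)·!(10-i) for i = 0..3:
  i=0: C(10,0)·!10 = 1·1334961 = 1334961
  i=1: C(10,1)·!9 = 10·133496 = 1334960
  i=2: C(10,2)·!8 = 45·14833 = 667485
  i=3: C(10,3)·!7 = 120·1854 = 222480
Total = 3559886.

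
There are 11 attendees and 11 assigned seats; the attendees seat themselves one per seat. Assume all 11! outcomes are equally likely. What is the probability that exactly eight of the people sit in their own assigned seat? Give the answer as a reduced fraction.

1/120960

Favorable outcomes: C(11,8)·!3 = 165·2 = 330.
Total outcomes: 11! = 39916800.
Probability = 330/39916800 = 1/120960.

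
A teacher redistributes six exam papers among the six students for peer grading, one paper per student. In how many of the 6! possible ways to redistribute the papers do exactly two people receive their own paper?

Choose which 2 of the 6 are fixed: C(6,2) = 15.
The remaining 4 must be deranged: !4 = 9.
Total: 15 × 9 = 135.

135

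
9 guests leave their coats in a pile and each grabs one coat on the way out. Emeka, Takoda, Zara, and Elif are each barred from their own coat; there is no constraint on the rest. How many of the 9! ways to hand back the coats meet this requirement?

229080

Let A_j be the event that the j-th constrained one is fixed. By inclusion-exclusion over the 4 events:
Σ_{j=0}^{4} (-1)^j C(4,j)(9-j)!
= C(4,0)·9! - C(4,1)·8! + C(4,2)·7! - C(4,3)·6! + C(4,4)·5!
= 362880 - 161280 + 30240 - 2880 + 120
= 229080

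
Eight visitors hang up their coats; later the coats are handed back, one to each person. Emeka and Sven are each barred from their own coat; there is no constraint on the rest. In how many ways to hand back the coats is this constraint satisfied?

30960

Let A_j be the event that the j-th constrained one is fixed. By inclusion-exclusion over the 2 events:
Σ_{j=0}^{2} (-1)^j C(2,j)(8-j)!
= C(2,0)·8! - C(2,1)·7! + C(2,2)·6!
= 40320 - 10080 + 720
= 30960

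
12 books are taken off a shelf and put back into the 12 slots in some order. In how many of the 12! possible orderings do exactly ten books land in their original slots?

Choose which 10 of the 12 are fixed: C(12,10) = 66.
The remaining 2 must be deranged: !2 = 1.
Total: 66 × 1 = 66.

66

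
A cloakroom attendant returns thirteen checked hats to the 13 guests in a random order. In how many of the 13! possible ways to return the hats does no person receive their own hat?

2290792932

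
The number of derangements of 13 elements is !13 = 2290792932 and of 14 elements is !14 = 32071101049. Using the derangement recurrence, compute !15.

481066515734

!15 = (15-1)·(!14 + !13) = 14·(32071101049 + 2290792932) = 14·34361893981 = 481066515734.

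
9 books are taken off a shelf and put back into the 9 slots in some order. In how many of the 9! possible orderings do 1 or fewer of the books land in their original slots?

Sum C(9,i)·!(9-i) for i = 0..1:
  i=0: C(9,0)·!9 = 1·133496 = 133496
  i=1: C(9,1)·!8 = 9·14833 = 133497
Total = 266993.

266993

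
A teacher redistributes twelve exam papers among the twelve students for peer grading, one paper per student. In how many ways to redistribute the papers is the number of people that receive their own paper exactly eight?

Choose which 8 of the 12 are fixed: C(12,8) = 495.
The remaining 4 must be deranged: !4 = 9.
Total: 495 × 9 = 4455.

4455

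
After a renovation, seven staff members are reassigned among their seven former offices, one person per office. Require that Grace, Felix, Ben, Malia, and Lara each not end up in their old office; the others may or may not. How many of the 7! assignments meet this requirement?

2428

Inclusion-exclusion on the 5 forbidden self-matches:
Σ_{j=0}^{5} (-1)^j C(5,j)(7-j)!
= C(5,0)·7! - C(5,1)·6! + C(5,2)·5! - C(5,3)·4! + C(5,4)·3! - C(5,5)·2!
= 5040 - 3600 + 1200 - 240 + 30 - 2
= 2428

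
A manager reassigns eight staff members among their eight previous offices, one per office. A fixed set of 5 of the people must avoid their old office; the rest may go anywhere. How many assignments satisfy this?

Let A_j be the event that the j-th constrained one is fixed. By inclusion-exclusion over the 5 events:
Σ_{j=0}^{5} (-1)^j C(5,j)(8-j)!
= C(5,0)·8! - C(5,1)·7! + C(5,2)·6! - C(5,3)·5! + C(5,4)·4! - C(5,5)·3!
= 40320 - 25200 + 7200 - 1200 + 120 - 6
= 21234

21234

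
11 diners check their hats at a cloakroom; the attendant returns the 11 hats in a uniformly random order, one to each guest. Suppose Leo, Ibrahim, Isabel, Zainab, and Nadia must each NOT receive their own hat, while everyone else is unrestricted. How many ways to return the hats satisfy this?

Let A_j be the event that the j-th constrained one is fixed. By inclusion-exclusion over the 5 events:
Σ_{j=0}^{5} (-1)^j C(5,j)(11-j)!
= C(5,0)·11! - C(5,1)·10! + C(5,2)·9! - C(5,3)·8! + C(5,4)·7! - C(5,5)·6!
= 39916800 - 18144000 + 3628800 - 403200 + 25200 - 720
= 25022880

25022880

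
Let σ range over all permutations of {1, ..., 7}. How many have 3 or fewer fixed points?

4948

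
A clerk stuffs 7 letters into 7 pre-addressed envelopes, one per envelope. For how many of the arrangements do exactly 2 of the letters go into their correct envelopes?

924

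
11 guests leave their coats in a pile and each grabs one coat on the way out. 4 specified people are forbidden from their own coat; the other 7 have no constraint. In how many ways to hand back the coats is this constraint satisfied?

Inclusion-exclusion on the 4 forbidden self-matches:
Σ_{j=0}^{4} (-1)^j C(4,j)(11-j)!
= C(4,0)·11! - C(4,1)·10! + C(4,2)·9! - C(4,3)·8! + C(4,4)·7!
= 39916800 - 14515200 + 2177280 - 161280 + 5040
= 27422640

27422640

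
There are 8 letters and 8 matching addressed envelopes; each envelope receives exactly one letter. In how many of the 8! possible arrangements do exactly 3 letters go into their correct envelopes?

Pick the 3 fixed positions: C(8,3) = 56 ways.
The remaining 5 must be deranged: !5 = 44.
Total: 56 × 44 = 2464.

2464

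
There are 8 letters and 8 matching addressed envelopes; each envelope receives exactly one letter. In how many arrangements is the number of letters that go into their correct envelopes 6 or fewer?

Sum C(8,i)·!(8-i) for i = 0..6:
  i=0: C(8,0)·!8 = 1·14833 = 14833
  i=1: C(8,1)·!7 = 8·1854 = 14832
  i=2: C(8,2)·!6 = 28·265 = 7420
  i=3: C(8,3)·!5 = 56·44 = 2464
  i=4: C(8,4)·!4 = 70·9 = 630
  i=5: C(8,5)·!3 = 56·2 = 112
  i=6: C(8,6)·!2 = 28·1 = 28
Total = 40319.

40319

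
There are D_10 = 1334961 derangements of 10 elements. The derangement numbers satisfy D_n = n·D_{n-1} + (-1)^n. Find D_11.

D_11 = 11·1334961 - 1 = 14684570.

14684570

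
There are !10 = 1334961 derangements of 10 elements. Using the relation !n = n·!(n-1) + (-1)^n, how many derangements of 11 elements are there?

!11 = 11·1334961 - 1 = 14684570.

14684570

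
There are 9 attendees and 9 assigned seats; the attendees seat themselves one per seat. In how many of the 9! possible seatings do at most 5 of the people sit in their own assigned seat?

362675

Sum C(9,i)·!(9-i) for i = 0..5:
  i=0: C(9,0)·!9 = 1·133496 = 133496
  i=1: C(9,1)·!8 = 9·14833 = 133497
  i=2: C(9,2)·!7 = 36·1854 = 66744
  i=3: C(9,3)·!6 = 84·265 = 22260
  i=4: C(9,4)·!5 = 126·44 = 5544
  i=5: C(9,5)·!4 = 126·9 = 1134
Total = 362675.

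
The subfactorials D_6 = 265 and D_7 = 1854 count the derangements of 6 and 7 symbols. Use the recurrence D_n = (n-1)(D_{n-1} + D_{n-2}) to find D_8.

14833

D_8 = (8-1)·(D_7 + D_6) = 7·(1854 + 265) = 7·2119 = 14833.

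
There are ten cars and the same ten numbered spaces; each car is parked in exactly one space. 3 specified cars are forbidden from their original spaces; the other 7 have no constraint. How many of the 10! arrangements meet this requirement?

2656080

Let A_j be the event that the j-th constrained one is fixed. By inclusion-exclusion over the 3 events:
Σ_{j=0}^{3} (-1)^j C(3,j)(10-j)!
= C(3,0)·10! - C(3,1)·9! + C(3,2)·8! - C(3,3)·7!
= 3628800 - 1088640 + 120960 - 5040
= 2656080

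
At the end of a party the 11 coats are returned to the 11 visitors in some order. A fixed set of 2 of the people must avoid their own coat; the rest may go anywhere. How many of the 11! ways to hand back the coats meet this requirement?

Inclusion-exclusion on the 2 forbidden self-matches:
Σ_{j=0}^{2} (-1)^j C(2,j)(11-j)!
= C(2,0)·11! - C(2,1)·10! + C(2,2)·9!
= 39916800 - 7257600 + 362880
= 33022080

33022080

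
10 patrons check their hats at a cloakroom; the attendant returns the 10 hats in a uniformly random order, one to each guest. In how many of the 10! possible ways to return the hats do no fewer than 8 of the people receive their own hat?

46

# with exactly i fixed is C(10,i)·!(10-i); sum over i=8..10:
  i=8: C(10,8)·!2 = 45·1 = 45
  i=9: C(10,9)·!1 = 10·0 = 0
  i=10: C(10,10)·!0 = 1·1 = 1
Total = 46.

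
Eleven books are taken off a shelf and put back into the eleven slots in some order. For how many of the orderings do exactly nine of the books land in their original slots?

Pick the 9 fixed positions: C(11,9) = 55 ways.
The remaining 2 must be deranged: !2 = 1.
Total: 55 × 1 = 55.

55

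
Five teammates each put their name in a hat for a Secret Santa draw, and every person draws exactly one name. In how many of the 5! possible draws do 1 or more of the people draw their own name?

76

Sum C(5,i)·!(5-i) for i = 1..5:
  i=1: C(5,1)·!4 = 5·9 = 45
  i=2: C(5,2)·!3 = 10·2 = 20
  i=3: C(5,3)·!2 = 10·1 = 10
  i=4: C(5,4)·!1 = 5·0 = 0
  i=5: C(5,5)·!0 = 1·1 = 1
Total = 76.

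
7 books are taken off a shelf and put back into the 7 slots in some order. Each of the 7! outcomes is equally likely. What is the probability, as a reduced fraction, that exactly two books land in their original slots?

11/60

Favorable outcomes: C(7,2)·!5 = 21·44 = 924.
Total outcomes: 7! = 5040.
Probability = 924/5040 = 11/60.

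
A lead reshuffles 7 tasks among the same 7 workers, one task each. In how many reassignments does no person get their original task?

1854

By inclusion-exclusion, !7 = Σ (-1)^k · 7!/k! for k=0..7
= 7! - 7!/1! + 7!/2! - 7!/3! + 7!/4! - 7!/5! + 7!/6! - 7!/7!
= 5040 - 5040 + 2520 - 840 + 210 - 42 + 7 - 1
= 1854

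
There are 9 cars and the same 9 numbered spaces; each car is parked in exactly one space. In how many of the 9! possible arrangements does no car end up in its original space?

133496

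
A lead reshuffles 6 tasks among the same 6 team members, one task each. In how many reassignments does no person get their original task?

265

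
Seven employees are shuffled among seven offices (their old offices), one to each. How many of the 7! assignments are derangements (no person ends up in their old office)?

!7 is the nearest integer to 7!/e.
7! = 5040, and 5040/e ≈ 1854.11, so !7 = 1854.

1854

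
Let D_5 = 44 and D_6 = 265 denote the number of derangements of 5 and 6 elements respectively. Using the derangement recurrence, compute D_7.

1854

D_7 = (7-1)·(D_6 + D_5) = 6·(265 + 44) = 6·309 = 1854.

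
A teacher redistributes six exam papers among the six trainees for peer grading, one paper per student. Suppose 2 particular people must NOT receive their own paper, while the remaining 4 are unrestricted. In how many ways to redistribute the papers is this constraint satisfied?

504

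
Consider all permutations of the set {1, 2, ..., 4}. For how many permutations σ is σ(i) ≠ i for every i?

9

By inclusion-exclusion, !4 = Σ (-1)^k · 4!/k! for k=0..4
= 4! - 4!/1! + 4!/2! - 4!/3! + 4!/4!
= 24 - 24 + 12 - 4 + 1
= 9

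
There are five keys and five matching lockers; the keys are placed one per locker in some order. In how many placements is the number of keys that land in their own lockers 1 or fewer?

89

# with exactly i fixed is C(5,i)·!(5-i); sum over i=0..1:
  i=0: C(5,0)·!5 = 1·44 = 44
  i=1: C(5,1)·!4 = 5·9 = 45
Total = 89.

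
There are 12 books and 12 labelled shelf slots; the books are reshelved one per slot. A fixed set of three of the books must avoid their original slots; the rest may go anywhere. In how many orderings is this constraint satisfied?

Inclusion-exclusion on the 3 forbidden self-matches:
Σ_{j=0}^{3} (-1)^j C(3,j)(12-j)!
= C(3,0)·12! - C(3,1)·11! + C(3,2)·10! - C(3,3)·9!
= 479001600 - 119750400 + 10886400 - 362880
= 369774720

369774720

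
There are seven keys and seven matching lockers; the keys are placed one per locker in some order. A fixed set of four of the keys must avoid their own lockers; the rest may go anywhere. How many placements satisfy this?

2790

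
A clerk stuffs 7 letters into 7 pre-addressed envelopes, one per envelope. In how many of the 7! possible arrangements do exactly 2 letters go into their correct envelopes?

924

Choose which 2 of the 7 are fixed: C(7,2) = 21.
The remaining 5 must be deranged: !5 = 44.
Total: 21 × 44 = 924.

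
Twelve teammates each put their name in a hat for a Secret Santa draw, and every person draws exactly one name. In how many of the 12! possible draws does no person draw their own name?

!12 is the nearest integer to 12!/e.
12! = 479001600, and 479001600/e ≈ 176214840.93, so !12 = 176214841.

176214841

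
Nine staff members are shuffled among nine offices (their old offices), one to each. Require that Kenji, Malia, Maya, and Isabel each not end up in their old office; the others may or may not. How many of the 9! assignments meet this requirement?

Let A_j be the event that the j-th constrained one is fixed. By inclusion-exclusion over the 4 events:
Σ_{j=0}^{4} (-1)^j C(4,j)(9-j)!
= C(4,0)·9! - C(4,1)·8! + C(4,2)·7! - C(4,3)·6! + C(4,4)·5!
= 362880 - 161280 + 30240 - 2880 + 120
= 229080

229080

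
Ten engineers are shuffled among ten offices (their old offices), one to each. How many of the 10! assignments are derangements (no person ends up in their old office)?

!10 = 10! · Σ_{k=0}^{10} (-1)^k/k!
= 10! - 10!/1! + 10!/2! - 10!/3! + 10!/4! - 10!/5! + 10!/6! - 10!/7! + 10!/8! - 10!/9! + 10!/10!
= 3628800 - 3628800 + 1814400 - 604800 + 151200 - 30240 + 5040 - 720 + 90 - 10 + 1
= 1334961

1334961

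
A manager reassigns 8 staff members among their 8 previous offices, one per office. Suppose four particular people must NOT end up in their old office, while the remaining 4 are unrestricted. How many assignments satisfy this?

24024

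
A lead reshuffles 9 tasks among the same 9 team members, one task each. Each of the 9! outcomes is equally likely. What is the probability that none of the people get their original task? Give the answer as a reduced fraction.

16687/45360

Favorable outcomes: !9 = 133496.
Total outcomes: 9! = 362880.
Probability = 133496/362880 = 16687/45360.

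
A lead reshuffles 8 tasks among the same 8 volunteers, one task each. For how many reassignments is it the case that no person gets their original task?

14833

!8 = 8! · Σ_{k=0}^{8} (-1)^k/k!
= 8! - 8!/1! + 8!/2! - 8!/3! + 8!/4! - 8!/5! + 8!/6! - 8!/7! + 8!/8!
= 40320 - 40320 + 20160 - 6720 + 1680 - 336 + 56 - 8 + 1
= 14833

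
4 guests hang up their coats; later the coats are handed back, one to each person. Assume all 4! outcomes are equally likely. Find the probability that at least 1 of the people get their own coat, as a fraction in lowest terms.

5/8

Favorable outcomes: Σ_{i≥1} C(4,i)·!(4-i) = 4·2 + 6·1 + 4·0 + 1·1 = 15.
Total outcomes: 4! = 24.
Probability = 15/24 = 5/8.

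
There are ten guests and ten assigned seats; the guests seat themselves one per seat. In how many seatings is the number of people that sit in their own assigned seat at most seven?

3628754

# with exactly i fixed is C(10,i)·!(10-i); sum over i=0..7:
  i=0: C(10,0)·!10 = 1·1334961 = 1334961
  i=1: C(10,1)·!9 = 10·133496 = 1334960
  i=2: C(10,2)·!8 = 45·14833 = 667485
  i=3: C(10,3)·!7 = 120·1854 = 222480
  i=4: C(10,4)·!6 = 210·265 = 55650
  i=5: C(10,5)·!5 = 252·44 = 11088
  i=6: C(10,6)·!4 = 210·9 = 1890
  i=7: C(10,7)·!3 = 120·2 = 240
Total = 3628754.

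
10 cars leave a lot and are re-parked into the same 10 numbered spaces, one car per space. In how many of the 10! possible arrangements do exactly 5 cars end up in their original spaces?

Choose which 5 of the 10 are fixed: C(10,5) = 252.
The other 5 form a derangement: !5 = 44.
Total: 252 × 44 = 11088.

11088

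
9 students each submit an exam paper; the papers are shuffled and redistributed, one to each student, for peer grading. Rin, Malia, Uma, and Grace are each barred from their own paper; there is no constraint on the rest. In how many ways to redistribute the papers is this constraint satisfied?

Inclusion-exclusion on the 4 forbidden self-matches:
Σ_{j=0}^{4} (-1)^j C(4,j)(9-j)!
= C(4,0)·9! - C(4,1)·8! + C(4,2)·7! - C(4,3)·6! + C(4,4)·5!
= 362880 - 161280 + 30240 - 2880 + 120
= 229080

229080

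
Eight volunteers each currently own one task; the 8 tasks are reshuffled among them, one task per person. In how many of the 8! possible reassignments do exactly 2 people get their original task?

7420

Pick the 2 fixed positions: C(8,2) = 28 ways.
The remaining 6 must be deranged: !6 = 265.
Total: 28 × 265 = 7420.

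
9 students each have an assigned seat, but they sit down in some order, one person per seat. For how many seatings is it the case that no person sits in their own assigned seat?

133496

The number of derangements of 9 is !9 = Σ_{k=0}^{9} (-1)^k·9!/k!
= 9! - 9!/1! + 9!/2! - 9!/3! + 9!/4! - 9!/5! + 9!/6! - 9!/7! + 9!/8! - 9!/9!
= 362880 - 362880 + 181440 - 60480 + 15120 - 3024 + 504 - 72 + 9 - 1
= 133496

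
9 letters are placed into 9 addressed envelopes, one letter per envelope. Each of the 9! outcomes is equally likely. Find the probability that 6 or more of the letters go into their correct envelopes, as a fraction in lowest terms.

41/72576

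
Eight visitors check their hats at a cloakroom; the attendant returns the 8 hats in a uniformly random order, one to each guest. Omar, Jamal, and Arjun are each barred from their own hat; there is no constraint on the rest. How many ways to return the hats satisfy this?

27240

Let A_j be the event that the j-th constrained one is fixed. By inclusion-exclusion over the 3 events:
Σ_{j=0}^{3} (-1)^j C(3,j)(8-j)!
= C(3,0)·8! - C(3,1)·7! + C(3,2)·6! - C(3,3)·5!
= 40320 - 15120 + 2160 - 120
= 27240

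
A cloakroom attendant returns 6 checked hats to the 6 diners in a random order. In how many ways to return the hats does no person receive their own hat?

265

!6 is the nearest integer to 6!/e.
6! = 720, and 720/e ≈ 264.87, so !6 = 265.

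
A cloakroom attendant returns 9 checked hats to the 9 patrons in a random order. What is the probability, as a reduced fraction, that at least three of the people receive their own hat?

29143/362880

Favorable outcomes: Σ_{i≥3} C(9,i)·!(9-i) = 84·265 + 126·44 + 126·9 + 84·2 + 36·1 + 9·0 + 1·1 = 29143.
Total outcomes: 9! = 362880.
Probability = 29143/362880 = 29143/362880.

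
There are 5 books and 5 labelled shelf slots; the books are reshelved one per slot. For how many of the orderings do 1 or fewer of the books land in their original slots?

89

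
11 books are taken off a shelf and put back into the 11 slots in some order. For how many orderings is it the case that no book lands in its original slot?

Use !n = n·!(n-1) + (-1)^n.
!11 = 11·1334961 - 1 = 14684570

14684570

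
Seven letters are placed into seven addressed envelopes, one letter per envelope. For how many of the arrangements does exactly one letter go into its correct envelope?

1855

Pick the single fixed position: C(7,1) = 7 ways.
The other 6 form a derangement: !6 = 265.
Total: 7 × 265 = 1855.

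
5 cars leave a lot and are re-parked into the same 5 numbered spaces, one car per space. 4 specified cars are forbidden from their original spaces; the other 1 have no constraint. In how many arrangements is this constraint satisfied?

53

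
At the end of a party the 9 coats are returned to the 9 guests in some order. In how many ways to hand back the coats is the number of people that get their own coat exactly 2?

66744

Choose which 2 of the 9 are fixed: C(9,2) = 36.
The remaining 7 must be deranged: !7 = 1854.
Total: 36 × 1854 = 66744.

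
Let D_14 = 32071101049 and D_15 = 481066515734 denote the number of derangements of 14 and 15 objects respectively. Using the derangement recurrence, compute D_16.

7697064251745

D_16 = (16-1)·(D_15 + D_14) = 15·(481066515734 + 32071101049) = 15·513137616783 = 7697064251745.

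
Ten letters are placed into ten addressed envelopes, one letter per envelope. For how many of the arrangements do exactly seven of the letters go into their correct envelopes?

240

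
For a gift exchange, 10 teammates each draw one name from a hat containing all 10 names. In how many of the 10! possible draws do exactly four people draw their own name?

55650

Choose which 4 of the 10 are fixed: C(10,4) = 210.
The other 6 form a derangement: !6 = 265.
Total: 210 × 265 = 55650.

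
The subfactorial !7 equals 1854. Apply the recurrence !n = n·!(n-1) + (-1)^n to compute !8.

14833

!8 = 8·1854 + 1 = 14833.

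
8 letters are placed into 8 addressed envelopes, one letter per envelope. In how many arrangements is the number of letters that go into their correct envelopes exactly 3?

Pick the 3 fixed positions: C(8,3) = 56 ways.
The other 5 form a derangement: !5 = 44.
Total: 56 × 44 = 2464.

2464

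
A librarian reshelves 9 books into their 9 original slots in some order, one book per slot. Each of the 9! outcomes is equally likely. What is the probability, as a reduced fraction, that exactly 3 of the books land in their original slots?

Favorable outcomes: C(9,3)·!6 = 84·265 = 22260.
Total outcomes: 9! = 362880.
Probability = 22260/362880 = 53/864.

53/864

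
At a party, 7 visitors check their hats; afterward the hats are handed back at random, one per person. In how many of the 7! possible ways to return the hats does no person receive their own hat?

Use !n = (n-1)(!(n-1) + !(n-2)).
!7 = 6·(265 + 44) = 6·309 = 1854

1854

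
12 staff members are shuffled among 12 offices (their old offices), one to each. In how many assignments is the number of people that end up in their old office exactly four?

Pick the 4 fixed positions: C(12,4) = 495 ways.
The remaining 8 must be deranged: !8 = 14833.
Total: 495 × 14833 = 7342335.

7342335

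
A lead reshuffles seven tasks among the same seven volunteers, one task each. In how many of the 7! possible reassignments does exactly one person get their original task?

1855

Pick the single fixed position: C(7,1) = 7 ways.
The other 6 form a derangement: !6 = 265.
Total: 7 × 265 = 1855.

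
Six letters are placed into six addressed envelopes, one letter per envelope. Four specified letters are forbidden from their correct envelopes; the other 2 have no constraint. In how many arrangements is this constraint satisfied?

Inclusion-exclusion on the 4 forbidden self-matches:
Σ_{j=0}^{4} (-1)^j C(4,j)(6-j)!
= C(4,0)·6! - C(4,1)·5! + C(4,2)·4! - C(4,3)·3! + C(4,4)·2!
= 720 - 480 + 144 - 24 + 2
= 362

362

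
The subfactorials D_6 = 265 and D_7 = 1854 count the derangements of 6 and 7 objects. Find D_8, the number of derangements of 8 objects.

D_8 = (8-1)·(D_7 + D_6) = 7·(1854 + 265) = 7·2119 = 14833.

14833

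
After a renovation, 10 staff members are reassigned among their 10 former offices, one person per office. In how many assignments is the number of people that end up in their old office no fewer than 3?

291394

Sum C(10,i)·!(10-i) for i = 3..10:
  i=3: C(10,3)·!7 = 120·1854 = 222480
  i=4: C(10,4)·!6 = 210·265 = 55650
  i=5: C(10,5)·!5 = 252·44 = 11088
  i=6: C(10,6)·!4 = 210·9 = 1890
  i=7: C(10,7)·!3 = 120·2 = 240
  i=8: C(10,8)·!2 = 45·1 = 45
  i=9: C(10,9)·!1 = 10·0 = 0
  i=10: C(10,10)·!0 = 1·1 = 1
Total = 291394.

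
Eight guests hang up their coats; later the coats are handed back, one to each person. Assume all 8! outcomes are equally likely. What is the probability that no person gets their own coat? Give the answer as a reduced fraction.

2119/5760

Favorable outcomes: !8 = 14833.
Total outcomes: 8! = 40320.
Probability = 14833/40320 = 2119/5760.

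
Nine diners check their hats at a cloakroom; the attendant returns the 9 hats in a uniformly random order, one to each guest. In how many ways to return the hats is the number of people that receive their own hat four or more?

# with exactly i fixed is C(9,i)·!(9-i); sum over i=4..9:
  i=4: C(9,4)·!5 = 126·44 = 5544
  i=5: C(9,5)·!4 = 126·9 = 1134
  i=6: C(9,6)·!3 = 84·2 = 168
  i=7: C(9,7)·!2 = 36·1 = 36
  i=8: C(9,8)·!1 = 9·0 = 0
  i=9: C(9,9)·!0 = 1·1 = 1
Total = 6883.

6883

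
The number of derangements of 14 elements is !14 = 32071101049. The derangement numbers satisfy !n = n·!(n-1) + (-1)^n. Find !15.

481066515734

!15 = 15·32071101049 - 1 = 481066515734.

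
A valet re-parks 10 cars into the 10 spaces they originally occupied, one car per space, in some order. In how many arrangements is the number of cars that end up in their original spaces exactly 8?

Choose which 8 of the 10 are fixed: C(10,8) = 45.
The other 2 form a derangement: !2 = 1.
Total: 45 × 1 = 45.

45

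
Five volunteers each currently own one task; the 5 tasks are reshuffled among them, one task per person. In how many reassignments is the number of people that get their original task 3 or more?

11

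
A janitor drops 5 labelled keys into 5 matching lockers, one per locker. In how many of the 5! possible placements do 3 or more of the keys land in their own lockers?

11

# with exactly i fixed is C(5,i)·!(5-i); sum over i=3..5:
  i=3: C(5,3)·!2 = 10·1 = 10
  i=4: C(5,4)·!1 = 5·0 = 0
  i=5: C(5,5)·!0 = 1·1 = 1
Total = 11.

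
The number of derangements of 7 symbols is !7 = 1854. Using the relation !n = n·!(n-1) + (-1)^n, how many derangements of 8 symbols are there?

14833

!8 = 8·1854 + 1 = 14833.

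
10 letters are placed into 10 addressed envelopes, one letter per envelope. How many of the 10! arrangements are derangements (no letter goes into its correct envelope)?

The subfactorial !10 = [10!/e] (nearest integer).
10! = 3628800, and 3628800/e ≈ 1334960.92, so !10 = 1334961.

1334961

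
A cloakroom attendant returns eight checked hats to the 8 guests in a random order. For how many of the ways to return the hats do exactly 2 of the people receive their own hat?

7420

Choose which 2 of the 8 are fixed: C(8,2) = 28.
The remaining 6 must be deranged: !6 = 265.
Total: 28 × 265 = 7420.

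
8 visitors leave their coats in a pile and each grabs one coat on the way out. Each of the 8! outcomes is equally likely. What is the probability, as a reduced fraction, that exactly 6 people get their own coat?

1/1440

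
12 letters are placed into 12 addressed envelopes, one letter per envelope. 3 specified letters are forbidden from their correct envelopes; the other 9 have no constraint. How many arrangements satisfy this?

369774720

Let A_j be the event that the j-th constrained one is fixed. By inclusion-exclusion over the 3 events:
Σ_{j=0}^{3} (-1)^j C(3,j)(12-j)!
= C(3,0)·12! - C(3,1)·11! + C(3,2)·10! - C(3,3)·9!
= 479001600 - 119750400 + 10886400 - 362880
= 369774720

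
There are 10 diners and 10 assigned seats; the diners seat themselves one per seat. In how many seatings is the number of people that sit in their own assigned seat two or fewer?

# with exactly i fixed is C(10,i)·!(10-i); sum over i=0..2:
  i=0: C(10,0)·!10 = 1·1334961 = 1334961
  i=1: C(10,1)·!9 = 10·133496 = 1334960
  i=2: C(10,2)·!8 = 45·14833 = 667485
Total = 3337406.

3337406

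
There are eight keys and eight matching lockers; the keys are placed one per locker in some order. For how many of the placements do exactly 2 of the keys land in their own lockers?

Choose which 2 of the 8 are fixed: C(8,2) = 28.
The other 6 form a derangement: !6 = 265.
Total: 28 × 265 = 7420.

7420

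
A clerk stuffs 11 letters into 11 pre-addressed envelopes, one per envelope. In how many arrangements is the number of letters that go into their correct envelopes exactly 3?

2447445

Pick the 3 fixed positions: C(11,3) = 165 ways.
The other 8 form a derangement: !8 = 14833.
Total: 165 × 14833 = 2447445.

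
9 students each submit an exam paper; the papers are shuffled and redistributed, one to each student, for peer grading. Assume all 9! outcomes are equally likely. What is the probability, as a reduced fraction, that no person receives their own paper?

16687/45360

Favorable outcomes: !9 = 133496.
Total outcomes: 9! = 362880.
Probability = 133496/362880 = 16687/45360.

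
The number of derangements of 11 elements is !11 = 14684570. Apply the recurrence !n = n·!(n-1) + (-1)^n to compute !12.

!12 = 12·14684570 + 1 = 176214841.

176214841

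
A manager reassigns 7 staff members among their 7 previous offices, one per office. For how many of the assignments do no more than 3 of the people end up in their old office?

Sum C(7,i)·!(7-i) for i = 0..3:
  i=0: C(7,0)·!7 = 1·1854 = 1854
  i=1: C(7,1)·!6 = 7·265 = 1855
  i=2: C(7,2)·!5 = 21·44 = 924
  i=3: C(7,3)·!4 = 35·9 = 315
Total = 4948.

4948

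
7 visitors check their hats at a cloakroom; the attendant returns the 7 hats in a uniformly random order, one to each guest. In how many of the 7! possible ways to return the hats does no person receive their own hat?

The subfactorial !7 = [7!/e] (nearest integer).
7! = 5040, and 5040/e ≈ 1854.11, so !7 = 1854.

1854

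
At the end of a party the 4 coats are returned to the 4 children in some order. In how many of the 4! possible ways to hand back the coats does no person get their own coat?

The subfactorial !4 = [4!/e] (nearest integer).
4! = 24, and 24/e ≈ 8.83, so !4 = 9.

9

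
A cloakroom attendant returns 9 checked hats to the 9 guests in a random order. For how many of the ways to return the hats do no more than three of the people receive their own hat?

355997

# with exactly i fixed is C(9,i)·!(9-i); sum over i=0..3:
  i=0: C(9,0)·!9 = 1·133496 = 133496
  i=1: C(9,1)·!8 = 9·14833 = 133497
  i=2: C(9,2)·!7 = 36·1854 = 66744
  i=3: C(9,3)·!6 = 84·265 = 22260
Total = 355997.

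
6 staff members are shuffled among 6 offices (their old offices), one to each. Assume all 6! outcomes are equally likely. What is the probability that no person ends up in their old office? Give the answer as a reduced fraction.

53/144

Favorable outcomes: !6 = 265.
Total outcomes: 6! = 720.
Probability = 265/720 = 53/144.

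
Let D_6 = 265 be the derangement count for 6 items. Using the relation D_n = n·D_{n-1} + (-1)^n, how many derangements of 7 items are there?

D_7 = 7·265 - 1 = 1854.

1854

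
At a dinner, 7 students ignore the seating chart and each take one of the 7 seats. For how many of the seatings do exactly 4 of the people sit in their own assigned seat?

Pick the 4 fixed positions: C(7,4) = 35 ways.
The remaining 3 must be deranged: !3 = 2.
Total: 35 × 2 = 70.

70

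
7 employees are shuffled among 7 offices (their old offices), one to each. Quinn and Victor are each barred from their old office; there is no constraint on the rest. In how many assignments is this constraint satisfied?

Inclusion-exclusion on the 2 forbidden self-matches:
Σ_{j=0}^{2} (-1)^j C(2,j)(7-j)!
= C(2,0)·7! - C(2,1)·6! + C(2,2)·5!
= 5040 - 1440 + 120
= 3720

3720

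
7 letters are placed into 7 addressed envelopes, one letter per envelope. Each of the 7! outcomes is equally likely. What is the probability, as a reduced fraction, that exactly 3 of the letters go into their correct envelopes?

Favorable outcomes: C(7,3)·!4 = 35·9 = 315.
Total outcomes: 7! = 5040.
Probability = 315/5040 = 1/16.

1/16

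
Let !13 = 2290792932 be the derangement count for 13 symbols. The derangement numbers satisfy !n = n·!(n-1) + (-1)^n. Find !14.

32071101049

!14 = 14·2290792932 + 1 = 32071101049.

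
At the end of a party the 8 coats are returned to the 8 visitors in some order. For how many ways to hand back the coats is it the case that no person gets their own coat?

14833

The number of derangements of 8 is !8 = Σ_{k=0}^{8} (-1)^k·8!/k!
= 8! - 8!/1! + 8!/2! - 8!/3! + 8!/4! - 8!/5! + 8!/6! - 8!/7! + 8!/8!
= 40320 - 40320 + 20160 - 6720 + 1680 - 336 + 56 - 8 + 1
= 14833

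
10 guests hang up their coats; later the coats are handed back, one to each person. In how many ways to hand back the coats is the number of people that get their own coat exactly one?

1334960

Choose which one of the 10 is fixed: C(10,1) = 10.
The remaining 9 must be deranged: !9 = 133496.
Total: 10 × 133496 = 1334960.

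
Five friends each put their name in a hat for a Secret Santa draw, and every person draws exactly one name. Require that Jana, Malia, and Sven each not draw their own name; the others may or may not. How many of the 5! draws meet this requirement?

Let A_j be the event that the j-th constrained one is fixed. By inclusion-exclusion over the 3 events:
Σ_{j=0}^{3} (-1)^j C(3,j)(5-j)!
= C(3,0)·5! - C(3,1)·4! + C(3,2)·3! - C(3,3)·2!
= 120 - 72 + 18 - 2
= 64

64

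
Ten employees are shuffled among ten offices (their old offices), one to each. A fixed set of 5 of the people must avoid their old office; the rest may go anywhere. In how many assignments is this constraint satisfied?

2170680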